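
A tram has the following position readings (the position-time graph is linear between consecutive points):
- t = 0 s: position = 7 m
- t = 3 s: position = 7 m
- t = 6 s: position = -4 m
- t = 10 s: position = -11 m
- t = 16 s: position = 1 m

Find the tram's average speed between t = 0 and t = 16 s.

1.875 m/s

Average speed = (total path length)/(elapsed time); on a piecewise-linear x-t graph the path length is Σ|Δx|.
0–3 s: |Δx| = |7 − 7| = 0 m
3–6 s: |Δx| = |-4 − 7| = 11 m
6–10 s: |Δx| = |-11 − -4| = 7 m
10–16 s: |Δx| = |1 − -11| = 12 m
Total path = 30 m; average speed = 30/16 = 1.875 m/s.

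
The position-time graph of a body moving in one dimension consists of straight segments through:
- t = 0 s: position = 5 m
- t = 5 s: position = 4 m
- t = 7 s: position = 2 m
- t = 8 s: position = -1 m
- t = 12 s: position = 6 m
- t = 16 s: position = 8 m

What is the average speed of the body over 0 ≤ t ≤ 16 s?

Average speed = (total path length)/(elapsed time); on a piecewise-linear x-t graph the path length is Σ|Δx|.
0–5 s: |Δx| = |4 − 5| = 1 m
5–7 s: |Δx| = |2 − 4| = 2 m
7–8 s: |Δx| = |-1 − 2| = 3 m
8–12 s: |Δx| = |6 − -1| = 7 m
12–16 s: |Δx| = |8 − 6| = 2 m
Total path = 15 m; average speed = 15/16 = 0.9375 m/s.

0.9375 m/s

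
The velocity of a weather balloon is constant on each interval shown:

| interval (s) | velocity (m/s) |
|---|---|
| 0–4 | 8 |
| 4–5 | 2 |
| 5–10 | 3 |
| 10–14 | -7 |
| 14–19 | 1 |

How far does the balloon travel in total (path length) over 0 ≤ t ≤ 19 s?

Distance (not displacement) is the total path length: add the absolute areas under v-t.
0–4 s: |8| × 4 = 32 m
4–5 s: |2| × 1 = 2 m
5–10 s: |3| × 5 = 15 m
10–14 s: |-7| × 4 = 28 m
14–19 s: |1| × 5 = 5 m
Total distance = 82 m

82 m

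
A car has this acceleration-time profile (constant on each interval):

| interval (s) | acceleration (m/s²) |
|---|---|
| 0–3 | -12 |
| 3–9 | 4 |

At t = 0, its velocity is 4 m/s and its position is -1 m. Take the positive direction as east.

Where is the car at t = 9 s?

-163 m

On each constant-a segment, Δv = aΔt and Δx = v₀Δt + ½aΔt²; chain segment to segment.
0–3 s: v starts 4 m/s; Δx = 4·3 + ½·-12·3² = -42 m; v ends -32 m/s.
3–9 s: v starts -32 m/s; Δx = -32·6 + ½·4·6² = -120 m; v ends -8 m/s.
x(9) = -1 + Σ Δx = -163 m.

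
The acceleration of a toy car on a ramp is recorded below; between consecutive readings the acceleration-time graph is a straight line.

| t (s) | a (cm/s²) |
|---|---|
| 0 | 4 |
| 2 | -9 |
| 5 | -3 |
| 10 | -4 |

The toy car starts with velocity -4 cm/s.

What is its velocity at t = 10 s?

Δv equals the area under the a-t graph; then v = v₀ + Δv.
0–2 s: ½(4 + -9)(2) = -5 cm/s
2–5 s: ½(-9 + -3)(3) = -18 cm/s
5–10 s: ½(-3 + -4)(5) = -17.5 cm/s
Δv = -40.5 cm/s, so v(10) = -4 + (-40.5) = -44.5 cm/s.

-44.5 cm/s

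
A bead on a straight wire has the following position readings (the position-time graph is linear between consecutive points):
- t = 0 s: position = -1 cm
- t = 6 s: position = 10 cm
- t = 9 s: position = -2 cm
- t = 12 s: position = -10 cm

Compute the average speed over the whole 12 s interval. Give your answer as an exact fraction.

31/12 cm/s

Average speed = (total path length)/(elapsed time); on a piecewise-linear x-t graph the path length is Σ|Δx|.
0–6 s: |Δx| = |10 − -1| = 11 cm
6–9 s: |Δx| = |-2 − 10| = 12 cm
9–12 s: |Δx| = |-10 − -2| = 8 cm
Total path = 31 cm; average speed = 31/12 = 31/12 cm/s.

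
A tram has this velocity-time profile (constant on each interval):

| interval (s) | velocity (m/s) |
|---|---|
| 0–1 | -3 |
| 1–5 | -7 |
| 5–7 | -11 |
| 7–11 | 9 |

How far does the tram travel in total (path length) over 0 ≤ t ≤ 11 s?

Total distance travelled is ∫|v| dt — sum the magnitudes of each area piece.
0–1 s: |-3| × 1 = 3 m
1–5 s: |-7| × 4 = 28 m
5–7 s: |-11| × 2 = 22 m
7–11 s: |9| × 4 = 36 m
Total distance = 89 m

89 m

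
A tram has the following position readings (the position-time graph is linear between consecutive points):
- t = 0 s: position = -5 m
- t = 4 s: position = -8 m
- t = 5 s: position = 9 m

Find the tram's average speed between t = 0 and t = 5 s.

Average speed = (total path length)/(elapsed time); on a piecewise-linear x-t graph the path length is Σ|Δx|.
0–4 s: |Δx| = |-8 − -5| = 3 m
4–5 s: |Δx| = |9 − -8| = 17 m
Total path = 20 m; average speed = 20/5 = 4 m/s.

4 m/s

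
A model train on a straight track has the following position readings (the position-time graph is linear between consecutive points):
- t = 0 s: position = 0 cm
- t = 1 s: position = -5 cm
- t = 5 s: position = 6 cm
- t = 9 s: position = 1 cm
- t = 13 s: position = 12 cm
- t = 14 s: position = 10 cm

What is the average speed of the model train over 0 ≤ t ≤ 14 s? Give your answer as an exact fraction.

Average speed = (total path length)/(elapsed time); on a piecewise-linear x-t graph the path length is Σ|Δx|.
0–1 s: |Δx| = |-5 − 0| = 5 cm
1–5 s: |Δx| = |6 − -5| = 11 cm
5–9 s: |Δx| = |1 − 6| = 5 cm
9–13 s: |Δx| = |12 − 1| = 11 cm
13–14 s: |Δx| = |10 − 12| = 2 cm
Total path = 34 cm; average speed = 34/14 = 17/7 cm/s.

17/7 cm/s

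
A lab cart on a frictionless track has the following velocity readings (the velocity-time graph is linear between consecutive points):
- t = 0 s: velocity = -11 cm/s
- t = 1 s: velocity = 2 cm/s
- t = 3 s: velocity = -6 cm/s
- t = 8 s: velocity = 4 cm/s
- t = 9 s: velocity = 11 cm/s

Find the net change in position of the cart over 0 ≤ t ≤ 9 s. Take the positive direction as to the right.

-6 cm

Net displacement equals the area under the velocity-time graph (areas below the axis count negative).
0–1 s: ½(-11 + 2)(1) = -4.5 cm
1–3 s: ½(2 + -6)(2) = -4 cm
3–8 s: ½(-6 + 4)(5) = -5 cm
8–9 s: ½(4 + 11)(1) = 7.5 cm
Net displacement = -6 cm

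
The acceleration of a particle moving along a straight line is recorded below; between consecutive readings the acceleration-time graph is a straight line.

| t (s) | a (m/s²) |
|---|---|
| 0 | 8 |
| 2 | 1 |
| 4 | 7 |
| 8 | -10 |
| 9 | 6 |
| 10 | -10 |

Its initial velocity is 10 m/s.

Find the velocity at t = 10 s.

17 m/s

Δv equals the area under the a-t graph; then v = v₀ + Δv.
0–2 s: ½(8 + 1)(2) = 9 m/s
2–4 s: ½(1 + 7)(2) = 8 m/s
4–8 s: ½(7 + -10)(4) = -6 m/s
8–9 s: ½(-10 + 6)(1) = -2 m/s
9–10 s: ½(6 + -10)(1) = -2 m/s
Δv = 7 m/s, so v(10) = 10 + (7) = 17 m/s.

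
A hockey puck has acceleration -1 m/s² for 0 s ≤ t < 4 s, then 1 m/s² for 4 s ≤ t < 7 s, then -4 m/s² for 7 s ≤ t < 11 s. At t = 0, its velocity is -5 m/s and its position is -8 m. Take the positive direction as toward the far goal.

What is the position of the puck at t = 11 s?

-114.5 m

On each constant-a segment, Δv = aΔt and Δx = v₀Δt + ½aΔt²; chain segment to segment.
0–4 s: v starts -5 m/s; Δx = -5·4 + ½·-1·4² = -28 m; v ends -9 m/s.
4–7 s: v starts -9 m/s; Δx = -9·3 + ½·1·3² = -22.5 m; v ends -6 m/s.
7–11 s: v starts -6 m/s; Δx = -6·4 + ½·-4·4² = -56 m; v ends -22 m/s.
x(11) = -8 + Σ Δx = -114.5 m.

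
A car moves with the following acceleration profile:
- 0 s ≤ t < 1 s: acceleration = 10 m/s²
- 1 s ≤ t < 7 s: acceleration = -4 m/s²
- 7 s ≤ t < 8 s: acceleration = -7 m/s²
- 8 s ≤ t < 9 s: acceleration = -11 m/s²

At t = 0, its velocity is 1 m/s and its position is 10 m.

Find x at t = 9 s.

-32 m

On each constant-a segment, Δv = aΔt and Δx = v₀Δt + ½aΔt²; chain segment to segment.
0–1 s: v starts 1 m/s; Δx = 1·1 + ½·10·1² = 6 m; v ends 11 m/s.
1–7 s: v starts 11 m/s; Δx = 11·6 + ½·-4·6² = -6 m; v ends -13 m/s.
7–8 s: v starts -13 m/s; Δx = -13·1 + ½·-7·1² = -16.5 m; v ends -20 m/s.
8–9 s: v starts -20 m/s; Δx = -20·1 + ½·-11·1² = -25.5 m; v ends -31 m/s.
x(9) = 10 + Σ Δx = -32 m.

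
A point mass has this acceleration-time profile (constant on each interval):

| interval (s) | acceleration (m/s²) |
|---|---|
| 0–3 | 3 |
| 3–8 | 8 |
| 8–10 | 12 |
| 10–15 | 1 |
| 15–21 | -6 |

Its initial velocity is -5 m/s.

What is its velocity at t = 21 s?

37 m/s

Δv equals the area under the a-t graph; then v = v₀ + Δv.
0–3 s: 3 × 3 = 9 m/s
3–8 s: 8 × 5 = 40 m/s
8–10 s: 12 × 2 = 24 m/s
10–15 s: 1 × 5 = 5 m/s
15–21 s: -6 × 6 = -36 m/s
Δv = 42 m/s, so v(21) = -5 + (42) = 37 m/s.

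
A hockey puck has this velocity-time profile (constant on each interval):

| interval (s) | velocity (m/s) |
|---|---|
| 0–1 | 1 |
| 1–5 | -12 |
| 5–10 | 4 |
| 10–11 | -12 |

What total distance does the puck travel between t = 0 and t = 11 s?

Total distance travelled is ∫|v| dt — sum the magnitudes of each area piece.
0–1 s: |1| × 1 = 1 m
1–5 s: |-12| × 4 = 48 m
5–10 s: |4| × 5 = 20 m
10–11 s: |-12| × 1 = 12 m
Total distance = 81 m

81 m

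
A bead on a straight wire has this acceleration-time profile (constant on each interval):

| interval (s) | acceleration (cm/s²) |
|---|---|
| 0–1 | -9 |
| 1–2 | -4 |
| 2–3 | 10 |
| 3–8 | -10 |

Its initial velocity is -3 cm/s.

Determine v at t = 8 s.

Δv equals the area under the a-t graph; then v = v₀ + Δv.
0–1 s: -9 × 1 = -9 cm/s
1–2 s: -4 × 1 = -4 cm/s
2–3 s: 10 × 1 = 10 cm/s
3–8 s: -10 × 5 = -50 cm/s
Δv = -53 cm/s, so v(8) = -3 + (-53) = -56 cm/s.

-56 cm/s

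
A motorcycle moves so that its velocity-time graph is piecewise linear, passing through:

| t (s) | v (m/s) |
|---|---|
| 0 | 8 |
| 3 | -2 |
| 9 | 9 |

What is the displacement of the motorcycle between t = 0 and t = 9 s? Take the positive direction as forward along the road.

Displacement is the signed area under the v-t curve.
0–3 s: ½(8 + -2)(3) = 9 m
3–9 s: ½(-2 + 9)(6) = 21 m
Net displacement = 30 m

30 m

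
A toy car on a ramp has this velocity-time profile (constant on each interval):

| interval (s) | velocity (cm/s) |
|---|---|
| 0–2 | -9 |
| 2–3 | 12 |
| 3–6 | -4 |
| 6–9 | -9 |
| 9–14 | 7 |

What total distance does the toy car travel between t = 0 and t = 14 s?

Total distance travelled is ∫|v| dt — sum the magnitudes of each area piece.
0–2 s: |-9| × 2 = 18 cm
2–3 s: |12| × 1 = 12 cm
3–6 s: |-4| × 3 = 12 cm
6–9 s: |-9| × 3 = 27 cm
9–14 s: |7| × 5 = 35 cm
Total distance = 104 cm

104 cm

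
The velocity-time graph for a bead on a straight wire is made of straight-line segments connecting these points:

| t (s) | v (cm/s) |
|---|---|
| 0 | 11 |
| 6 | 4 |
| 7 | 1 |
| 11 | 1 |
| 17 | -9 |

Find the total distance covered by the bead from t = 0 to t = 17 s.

76.1 cm

Distance (not displacement) is the total path length: add the absolute areas under v-t.
0–6 s: |½(11 + 4)(6)| = 45 cm
6–7 s: |½(4 + 1)(1)| = 2.5 cm
7–11 s: |1| × 4 = 4 cm
11–17 s: v = 0 at t = 11.6 s; triangle areas 0.3 + 24.3 = 24.6 cm
Total distance = 76.1 cm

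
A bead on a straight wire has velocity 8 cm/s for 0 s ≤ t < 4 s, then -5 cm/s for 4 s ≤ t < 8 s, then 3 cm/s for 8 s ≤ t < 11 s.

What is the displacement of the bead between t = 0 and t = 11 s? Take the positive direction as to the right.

21 cm

Displacement is the signed area under the v-t curve.
0–4 s: 8 × 4 = 32 cm
4–8 s: -5 × 4 = -20 cm
8–11 s: 3 × 3 = 9 cm
Net displacement = 21 cm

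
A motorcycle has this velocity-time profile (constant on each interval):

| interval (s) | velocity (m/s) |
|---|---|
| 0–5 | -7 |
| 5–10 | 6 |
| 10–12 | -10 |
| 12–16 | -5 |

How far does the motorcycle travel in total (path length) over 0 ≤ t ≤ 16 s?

Total distance travelled is ∫|v| dt — sum the magnitudes of each area piece.
0–5 s: |-7| × 5 = 35 m
5–10 s: |6| × 5 = 30 m
10–12 s: |-10| × 2 = 20 m
12–16 s: |-5| × 4 = 20 m
Total distance = 105 m

105 m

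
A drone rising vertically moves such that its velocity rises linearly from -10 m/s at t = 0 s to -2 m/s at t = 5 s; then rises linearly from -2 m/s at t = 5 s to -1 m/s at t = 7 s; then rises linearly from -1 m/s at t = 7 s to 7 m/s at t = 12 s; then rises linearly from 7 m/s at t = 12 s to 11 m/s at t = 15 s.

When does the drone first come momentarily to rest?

t = 7.625 s

v changes sign on 7–12 s (from -1 to 7); the graph is linear there, so v = 0 at t = 7 + (1)·(12 − 7)/(7 − -1) = 7.625 s.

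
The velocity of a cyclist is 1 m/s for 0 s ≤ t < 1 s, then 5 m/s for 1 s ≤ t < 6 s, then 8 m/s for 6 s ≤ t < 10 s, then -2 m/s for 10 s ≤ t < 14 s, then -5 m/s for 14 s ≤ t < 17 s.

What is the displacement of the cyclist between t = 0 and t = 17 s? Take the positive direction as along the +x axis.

35 m

Net displacement equals the area under the velocity-time graph (areas below the axis count negative).
0–1 s: 1 × 1 = 1 m
1–6 s: 5 × 5 = 25 m
6–10 s: 8 × 4 = 32 m
10–14 s: -2 × 4 = -8 m
14–17 s: -5 × 3 = -15 m
Net displacement = 35 m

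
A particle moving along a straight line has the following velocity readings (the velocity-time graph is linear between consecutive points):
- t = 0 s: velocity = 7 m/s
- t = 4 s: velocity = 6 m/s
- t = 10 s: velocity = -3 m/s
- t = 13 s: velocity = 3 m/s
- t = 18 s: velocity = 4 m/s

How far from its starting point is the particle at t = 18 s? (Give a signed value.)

Net displacement equals the area under the velocity-time graph (areas below the axis count negative).
0–4 s: ½(7 + 6)(4) = 26 m
4–10 s: ½(6 + -3)(6) = 9 m
10–13 s: ½(-3 + 3)(3) = 0 m
13–18 s: ½(3 + 4)(5) = 17.5 m
Net displacement = 52.5 m

52.5 m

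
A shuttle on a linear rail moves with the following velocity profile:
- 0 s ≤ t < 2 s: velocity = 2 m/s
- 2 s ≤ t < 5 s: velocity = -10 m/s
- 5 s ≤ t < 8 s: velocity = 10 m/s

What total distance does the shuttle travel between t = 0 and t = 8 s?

64 m

Distance (not displacement) is the total path length: add the absolute areas under v-t.
0–2 s: |2| × 2 = 4 m
2–5 s: |-10| × 3 = 30 m
5–8 s: |10| × 3 = 30 m
Total distance = 64 m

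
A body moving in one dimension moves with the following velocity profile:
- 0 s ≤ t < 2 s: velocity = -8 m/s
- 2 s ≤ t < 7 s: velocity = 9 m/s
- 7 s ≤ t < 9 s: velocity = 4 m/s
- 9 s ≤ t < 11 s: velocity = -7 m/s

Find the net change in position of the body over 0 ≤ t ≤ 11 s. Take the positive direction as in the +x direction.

23 m

Net displacement equals the area under the velocity-time graph (areas below the axis count negative).
0–2 s: -8 × 2 = -16 m
2–7 s: 9 × 5 = 45 m
7–9 s: 4 × 2 = 8 m
9–11 s: -7 × 2 = -14 m
Net displacement = 23 m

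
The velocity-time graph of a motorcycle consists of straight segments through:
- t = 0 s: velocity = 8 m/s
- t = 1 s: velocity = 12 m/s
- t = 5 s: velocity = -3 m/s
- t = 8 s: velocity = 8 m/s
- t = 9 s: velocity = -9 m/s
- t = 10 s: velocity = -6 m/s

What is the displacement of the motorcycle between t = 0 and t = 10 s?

27.5 m

Net displacement equals the area under the velocity-time graph (areas below the axis count negative).
0–1 s: ½(8 + 12)(1) = 10 m
1–5 s: ½(12 + -3)(4) = 18 m
5–8 s: ½(-3 + 8)(3) = 7.5 m
8–9 s: ½(8 + -9)(1) = -0.5 m
9–10 s: ½(-9 + -6)(1) = -7.5 m
Net displacement = 27.5 m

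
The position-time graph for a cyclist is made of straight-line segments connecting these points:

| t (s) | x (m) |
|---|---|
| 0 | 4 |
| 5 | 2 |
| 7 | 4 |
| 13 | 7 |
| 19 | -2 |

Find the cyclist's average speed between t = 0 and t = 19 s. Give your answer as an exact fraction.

Average speed = (total path length)/(elapsed time); on a piecewise-linear x-t graph the path length is Σ|Δx|.
0–5 s: |Δx| = |2 − 4| = 2 m
5–7 s: |Δx| = |4 − 2| = 2 m
7–13 s: |Δx| = |7 − 4| = 3 m
13–19 s: |Δx| = |-2 − 7| = 9 m
Total path = 16 m; average speed = 16/19 = 16/19 m/s.

16/19 m/s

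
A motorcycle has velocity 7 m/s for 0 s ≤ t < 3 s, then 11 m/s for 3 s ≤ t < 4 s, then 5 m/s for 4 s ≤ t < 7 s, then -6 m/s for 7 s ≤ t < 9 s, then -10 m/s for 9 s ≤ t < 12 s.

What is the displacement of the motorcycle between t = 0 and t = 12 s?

Net displacement equals the area under the velocity-time graph (areas below the axis count negative).
0–3 s: 7 × 3 = 21 m
3–4 s: 11 × 1 = 11 m
4–7 s: 5 × 3 = 15 m
7–9 s: -6 × 2 = -12 m
9–12 s: -10 × 3 = -30 m
Net displacement = 5 m

5 m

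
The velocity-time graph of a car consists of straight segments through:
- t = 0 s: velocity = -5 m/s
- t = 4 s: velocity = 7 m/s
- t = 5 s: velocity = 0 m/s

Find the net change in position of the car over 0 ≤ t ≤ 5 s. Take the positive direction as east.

7.5 m

Displacement is the signed area under the v-t curve.
0–4 s: ½(-5 + 7)(4) = 4 m
4–5 s: ½(7 + 0)(1) = 3.5 m
Net displacement = 7.5 m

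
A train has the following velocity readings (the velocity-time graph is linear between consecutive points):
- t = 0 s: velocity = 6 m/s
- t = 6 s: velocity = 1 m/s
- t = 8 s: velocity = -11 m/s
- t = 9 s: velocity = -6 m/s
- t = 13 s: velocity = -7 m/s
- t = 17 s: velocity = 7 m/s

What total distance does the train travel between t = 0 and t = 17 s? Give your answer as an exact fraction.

239/3 m

Total distance travelled is ∫|v| dt — sum the magnitudes of each area piece.
0–6 s: |½(6 + 1)(6)| = 21 m
6–8 s: v = 0 at t = 37/6 s; triangle areas 1/12 + 121/12 = 61/6 m
8–9 s: |½(-11 + -6)(1)| = 8.5 m
9–13 s: |½(-6 + -7)(4)| = 26 m
13–17 s: v = 0 at t = 15 s; triangle areas 7 + 7 = 14 m
Total distance = 239/3 m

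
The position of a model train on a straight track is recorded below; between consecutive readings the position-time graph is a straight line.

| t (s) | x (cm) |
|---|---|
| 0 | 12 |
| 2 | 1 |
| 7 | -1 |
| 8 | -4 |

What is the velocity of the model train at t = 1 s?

-5.5 cm/s

Velocity is the slope of the x-t graph on 0–2 s: (1 − 12)/(2 − 0) = -5.5 cm/s.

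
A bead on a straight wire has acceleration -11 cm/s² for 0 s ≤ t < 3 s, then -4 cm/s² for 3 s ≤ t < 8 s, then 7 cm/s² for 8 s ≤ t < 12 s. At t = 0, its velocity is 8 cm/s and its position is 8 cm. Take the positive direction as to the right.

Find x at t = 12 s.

On each constant-a segment, Δv = aΔt and Δx = v₀Δt + ½aΔt²; chain segment to segment.
0–3 s: v starts 8 cm/s; Δx = 8·3 + ½·-11·3² = -25.5 cm; v ends -25 cm/s.
3–8 s: v starts -25 cm/s; Δx = -25·5 + ½·-4·5² = -175 cm; v ends -45 cm/s.
8–12 s: v starts -45 cm/s; Δx = -45·4 + ½·7·4² = -124 cm; v ends -17 cm/s.
x(12) = 8 + Σ Δx = -316.5 cm.

-316.5 cm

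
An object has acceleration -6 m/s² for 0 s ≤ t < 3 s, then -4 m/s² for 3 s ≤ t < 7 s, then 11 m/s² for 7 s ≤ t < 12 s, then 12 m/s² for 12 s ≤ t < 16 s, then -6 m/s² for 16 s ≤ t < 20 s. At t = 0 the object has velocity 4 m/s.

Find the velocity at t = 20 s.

49 m/s

Δv equals the area under the a-t graph; then v = v₀ + Δv.
0–3 s: -6 × 3 = -18 m/s
3–7 s: -4 × 4 = -16 m/s
7–12 s: 11 × 5 = 55 m/s
12–16 s: 12 × 4 = 48 m/s
16–20 s: -6 × 4 = -24 m/s
Δv = 45 m/s, so v(20) = 4 + (45) = 49 m/s.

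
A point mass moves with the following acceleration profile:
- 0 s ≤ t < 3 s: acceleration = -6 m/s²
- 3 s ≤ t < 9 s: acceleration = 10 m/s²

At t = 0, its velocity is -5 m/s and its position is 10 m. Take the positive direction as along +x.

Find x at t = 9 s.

On each constant-a segment, Δv = aΔt and Δx = v₀Δt + ½aΔt²; chain segment to segment.
0–3 s: v starts -5 m/s; Δx = -5·3 + ½·-6·3² = -42 m; v ends -23 m/s.
3–9 s: v starts -23 m/s; Δx = -23·6 + ½·10·6² = 42 m; v ends 37 m/s.
x(9) = 10 + Σ Δx = 10 m.

10 m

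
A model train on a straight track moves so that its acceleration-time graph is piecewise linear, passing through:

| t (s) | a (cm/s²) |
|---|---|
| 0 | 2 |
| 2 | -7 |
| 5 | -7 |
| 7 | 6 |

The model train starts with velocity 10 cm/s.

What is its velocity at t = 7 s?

Δv equals the area under the a-t graph; then v = v₀ + Δv.
0–2 s: ½(2 + -7)(2) = -5 cm/s
2–5 s: -7 × 3 = -21 cm/s
5–7 s: ½(-7 + 6)(2) = -1 cm/s
Δv = -27 cm/s, so v(7) = 10 + (-27) = -17 cm/s.

-17 cm/s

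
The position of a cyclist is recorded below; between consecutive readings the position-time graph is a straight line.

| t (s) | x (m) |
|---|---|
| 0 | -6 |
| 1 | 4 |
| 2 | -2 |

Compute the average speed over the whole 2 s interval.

8 m/s

Average speed = (total path length)/(elapsed time); on a piecewise-linear x-t graph the path length is Σ|Δx|.
0–1 s: |Δx| = |4 − -6| = 10 m
1–2 s: |Δx| = |-2 − 4| = 6 m
Total path = 16 m; average speed = 16/2 = 8 m/s.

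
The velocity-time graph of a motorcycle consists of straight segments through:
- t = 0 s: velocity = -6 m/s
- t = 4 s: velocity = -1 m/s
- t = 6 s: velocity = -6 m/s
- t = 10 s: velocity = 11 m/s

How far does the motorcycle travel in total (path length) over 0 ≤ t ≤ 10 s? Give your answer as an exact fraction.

Total distance travelled is ∫|v| dt — sum the magnitudes of each area piece.
0–4 s: |½(-6 + -1)(4)| = 14 m
4–6 s: |½(-1 + -6)(2)| = 7 m
6–10 s: v = 0 at t = 126/17 s; triangle areas 72/17 + 242/17 = 314/17 m
Total distance = 671/17 m

671/17 m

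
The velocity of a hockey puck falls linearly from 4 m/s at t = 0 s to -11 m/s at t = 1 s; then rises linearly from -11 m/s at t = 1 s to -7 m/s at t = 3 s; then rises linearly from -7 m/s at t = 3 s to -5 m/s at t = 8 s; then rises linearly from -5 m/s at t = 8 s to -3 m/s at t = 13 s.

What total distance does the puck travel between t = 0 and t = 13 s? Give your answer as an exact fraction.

2177/30 m

Total distance travelled is ∫|v| dt — sum the magnitudes of each area piece.
0–1 s: v = 0 at t = 4/15 s; triangle areas 8/15 + 121/30 = 137/30 m
1–3 s: |½(-11 + -7)(2)| = 18 m
3–8 s: |½(-7 + -5)(5)| = 30 m
8–13 s: |½(-5 + -3)(5)| = 20 m
Total distance = 2177/30 m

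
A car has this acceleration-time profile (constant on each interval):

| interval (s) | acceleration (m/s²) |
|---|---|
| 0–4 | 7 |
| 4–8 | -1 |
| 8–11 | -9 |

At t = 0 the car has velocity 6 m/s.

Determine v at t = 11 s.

Δv equals the area under the a-t graph; then v = v₀ + Δv.
0–4 s: 7 × 4 = 28 m/s
4–8 s: -1 × 4 = -4 m/s
8–11 s: -9 × 3 = -27 m/s
Δv = -3 m/s, so v(11) = 6 + (-3) = 3 m/s.

3 m/s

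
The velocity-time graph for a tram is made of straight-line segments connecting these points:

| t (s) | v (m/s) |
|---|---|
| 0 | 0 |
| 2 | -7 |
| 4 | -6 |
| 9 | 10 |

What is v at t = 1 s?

-3.5 m/s

On 0–2 s the graph is linear from 0 to -7 m/s: v(1) = 0 + (-7 − 0)·(1 − 0)/(2 − 0) = -3.5 m/s.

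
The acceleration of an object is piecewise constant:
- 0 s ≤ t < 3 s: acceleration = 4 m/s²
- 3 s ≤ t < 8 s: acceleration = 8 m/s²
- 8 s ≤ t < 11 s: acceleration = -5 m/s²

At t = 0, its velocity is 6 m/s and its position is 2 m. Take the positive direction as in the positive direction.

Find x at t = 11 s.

On each constant-a segment, Δv = aΔt and Δx = v₀Δt + ½aΔt²; chain segment to segment.
0–3 s: v starts 6 m/s; Δx = 6·3 + ½·4·3² = 36 m; v ends 18 m/s.
3–8 s: v starts 18 m/s; Δx = 18·5 + ½·8·5² = 190 m; v ends 58 m/s.
8–11 s: v starts 58 m/s; Δx = 58·3 + ½·-5·3² = 151.5 m; v ends 43 m/s.
x(11) = 2 + Σ Δx = 379.5 m.

379.5 m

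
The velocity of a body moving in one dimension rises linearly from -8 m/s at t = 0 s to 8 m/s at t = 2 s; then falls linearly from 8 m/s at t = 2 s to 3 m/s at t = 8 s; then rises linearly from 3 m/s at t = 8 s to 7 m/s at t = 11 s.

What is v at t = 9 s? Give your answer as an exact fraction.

13/3 m/s

On 8–11 s the graph is linear from 3 to 7 m/s: v(9) = 3 + (7 − 3)·(9 − 8)/(11 − 8) = 13/3 m/s.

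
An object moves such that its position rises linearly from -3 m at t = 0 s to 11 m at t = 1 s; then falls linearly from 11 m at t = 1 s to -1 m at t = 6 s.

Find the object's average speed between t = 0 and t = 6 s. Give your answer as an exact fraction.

Average speed = (total path length)/(elapsed time); on a piecewise-linear x-t graph the path length is Σ|Δx|.
0–1 s: |Δx| = |11 − -3| = 14 m
1–6 s: |Δx| = |-1 − 11| = 12 m
Total path = 26 m; average speed = 26/6 = 13/3 m/s.

13/3 m/s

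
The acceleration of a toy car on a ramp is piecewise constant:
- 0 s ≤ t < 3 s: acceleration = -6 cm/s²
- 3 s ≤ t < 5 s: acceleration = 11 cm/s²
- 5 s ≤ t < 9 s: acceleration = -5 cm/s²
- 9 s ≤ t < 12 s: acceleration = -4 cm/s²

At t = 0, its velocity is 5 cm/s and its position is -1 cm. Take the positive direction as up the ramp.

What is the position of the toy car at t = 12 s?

On each constant-a segment, Δv = aΔt and Δx = v₀Δt + ½aΔt²; chain segment to segment.
0–3 s: v starts 5 cm/s; Δx = 5·3 + ½·-6·3² = -12 cm; v ends -13 cm/s.
3–5 s: v starts -13 cm/s; Δx = -13·2 + ½·11·2² = -4 cm; v ends 9 cm/s.
5–9 s: v starts 9 cm/s; Δx = 9·4 + ½·-5·4² = -4 cm; v ends -11 cm/s.
9–12 s: v starts -11 cm/s; Δx = -11·3 + ½·-4·3² = -51 cm; v ends -23 cm/s.
x(12) = -1 + Σ Δx = -72 cm.

-72 cm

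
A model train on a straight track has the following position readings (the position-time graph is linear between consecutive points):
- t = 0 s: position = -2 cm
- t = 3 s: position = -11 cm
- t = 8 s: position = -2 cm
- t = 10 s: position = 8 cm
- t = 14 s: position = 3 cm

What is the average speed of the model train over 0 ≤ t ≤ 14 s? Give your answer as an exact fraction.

33/14 cm/s

Average speed = (total path length)/(elapsed time); on a piecewise-linear x-t graph the path length is Σ|Δx|.
0–3 s: |Δx| = |-11 − -2| = 9 cm
3–8 s: |Δx| = |-2 − -11| = 9 cm
8–10 s: |Δx| = |8 − -2| = 10 cm
10–14 s: |Δx| = |3 − 8| = 5 cm
Total path = 33 cm; average speed = 33/14 = 33/14 cm/s.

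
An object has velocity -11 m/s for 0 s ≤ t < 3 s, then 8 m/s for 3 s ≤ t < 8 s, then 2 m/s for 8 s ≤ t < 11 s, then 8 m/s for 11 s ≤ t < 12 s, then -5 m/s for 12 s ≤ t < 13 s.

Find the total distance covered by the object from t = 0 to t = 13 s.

Distance (not displacement) is the total path length: add the absolute areas under v-t.
0–3 s: |-11| × 3 = 33 m
3–8 s: |8| × 5 = 40 m
8–11 s: |2| × 3 = 6 m
11–12 s: |8| × 1 = 8 m
12–13 s: |-5| × 1 = 5 m
Total distance = 92 m

92 m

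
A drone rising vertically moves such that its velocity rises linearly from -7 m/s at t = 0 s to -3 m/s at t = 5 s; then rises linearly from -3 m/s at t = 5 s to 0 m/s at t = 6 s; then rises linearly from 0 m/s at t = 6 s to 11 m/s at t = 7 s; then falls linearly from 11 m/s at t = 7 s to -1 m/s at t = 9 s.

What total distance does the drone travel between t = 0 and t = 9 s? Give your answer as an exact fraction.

253/6 m

Total distance travelled is ∫|v| dt — sum the magnitudes of each area piece.
0–5 s: |½(-7 + -3)(5)| = 25 m
5–6 s: |½(-3 + 0)(1)| = 1.5 m
6–7 s: |½(0 + 11)(1)| = 5.5 m
7–9 s: v = 0 at t = 53/6 s; triangle areas 121/12 + 1/12 = 61/6 m
Total distance = 253/6 m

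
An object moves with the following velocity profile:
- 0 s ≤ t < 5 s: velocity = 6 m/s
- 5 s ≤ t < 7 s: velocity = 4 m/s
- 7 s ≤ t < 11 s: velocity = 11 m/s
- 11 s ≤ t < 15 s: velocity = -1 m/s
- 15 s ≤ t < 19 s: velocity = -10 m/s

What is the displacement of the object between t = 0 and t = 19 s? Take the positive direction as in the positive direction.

38 m

Net displacement equals the area under the velocity-time graph (areas below the axis count negative).
0–5 s: 6 × 5 = 30 m
5–7 s: 4 × 2 = 8 m
7–11 s: 11 × 4 = 44 m
11–15 s: -1 × 4 = -4 m
15–19 s: -10 × 4 = -40 m
Net displacement = 38 m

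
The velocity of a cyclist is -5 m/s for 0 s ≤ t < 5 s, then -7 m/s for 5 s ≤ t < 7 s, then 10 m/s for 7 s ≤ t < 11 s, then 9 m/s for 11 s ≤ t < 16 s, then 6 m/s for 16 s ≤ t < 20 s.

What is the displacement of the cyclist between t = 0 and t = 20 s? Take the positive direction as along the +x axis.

70 m

Net displacement equals the area under the velocity-time graph (areas below the axis count negative).
0–5 s: -5 × 5 = -25 m
5–7 s: -7 × 2 = -14 m
7–11 s: 10 × 4 = 40 m
11–16 s: 9 × 5 = 45 m
16–20 s: 6 × 4 = 24 m
Net displacement = 70 m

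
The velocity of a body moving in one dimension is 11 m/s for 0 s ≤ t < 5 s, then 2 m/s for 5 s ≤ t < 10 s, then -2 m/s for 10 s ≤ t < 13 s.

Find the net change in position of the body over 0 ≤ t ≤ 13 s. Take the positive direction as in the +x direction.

59 m

Displacement is the signed area under the v-t curve.
0–5 s: 11 × 5 = 55 m
5–10 s: 2 × 5 = 10 m
10–13 s: -2 × 3 = -6 m
Net displacement = 59 m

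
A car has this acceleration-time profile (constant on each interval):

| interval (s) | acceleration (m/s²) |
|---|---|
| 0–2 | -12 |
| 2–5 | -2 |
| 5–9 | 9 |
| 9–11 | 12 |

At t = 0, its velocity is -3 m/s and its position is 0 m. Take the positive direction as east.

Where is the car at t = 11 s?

-150 m

On each constant-a segment, Δv = aΔt and Δx = v₀Δt + ½aΔt²; chain segment to segment.
0–2 s: v starts -3 m/s; Δx = -3·2 + ½·-12·2² = -30 m; v ends -27 m/s.
2–5 s: v starts -27 m/s; Δx = -27·3 + ½·-2·3² = -90 m; v ends -33 m/s.
5–9 s: v starts -33 m/s; Δx = -33·4 + ½·9·4² = -60 m; v ends 3 m/s.
9–11 s: v starts 3 m/s; Δx = 3·2 + ½·12·2² = 30 m; v ends 27 m/s.
x(11) = 0 + Σ Δx = -150 m.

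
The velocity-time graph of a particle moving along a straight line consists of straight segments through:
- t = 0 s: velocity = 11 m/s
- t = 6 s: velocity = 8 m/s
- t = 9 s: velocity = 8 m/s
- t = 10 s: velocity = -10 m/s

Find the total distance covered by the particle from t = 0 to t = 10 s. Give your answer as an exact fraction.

770/9 m

Distance (not displacement) is the total path length: add the absolute areas under v-t.
0–6 s: |½(11 + 8)(6)| = 57 m
6–9 s: |8| × 3 = 24 m
9–10 s: v = 0 at t = 85/9 s; triangle areas 16/9 + 25/9 = 41/9 m
Total distance = 770/9 m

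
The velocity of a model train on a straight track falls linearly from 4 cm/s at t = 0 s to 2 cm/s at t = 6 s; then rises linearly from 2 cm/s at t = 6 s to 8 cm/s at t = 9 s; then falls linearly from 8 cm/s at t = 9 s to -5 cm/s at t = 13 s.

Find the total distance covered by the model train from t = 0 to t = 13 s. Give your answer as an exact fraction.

Distance (not displacement) is the total path length: add the absolute areas under v-t.
0–6 s: |½(4 + 2)(6)| = 18 cm
6–9 s: |½(2 + 8)(3)| = 15 cm
9–13 s: v = 0 at t = 149/13 s; triangle areas 128/13 + 50/13 = 178/13 cm
Total distance = 607/13 cm

607/13 cm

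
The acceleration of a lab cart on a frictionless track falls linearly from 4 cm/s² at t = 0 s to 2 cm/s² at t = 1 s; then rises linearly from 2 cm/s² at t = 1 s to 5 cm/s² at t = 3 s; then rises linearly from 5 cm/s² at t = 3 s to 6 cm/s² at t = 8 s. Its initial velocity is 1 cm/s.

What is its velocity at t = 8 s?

Δv equals the area under the a-t graph; then v = v₀ + Δv.
0–1 s: ½(4 + 2)(1) = 3 cm/s
1–3 s: ½(2 + 5)(2) = 7 cm/s
3–8 s: ½(5 + 6)(5) = 27.5 cm/s
Δv = 37.5 cm/s, so v(8) = 1 + (37.5) = 38.5 cm/s.

38.5 cm/s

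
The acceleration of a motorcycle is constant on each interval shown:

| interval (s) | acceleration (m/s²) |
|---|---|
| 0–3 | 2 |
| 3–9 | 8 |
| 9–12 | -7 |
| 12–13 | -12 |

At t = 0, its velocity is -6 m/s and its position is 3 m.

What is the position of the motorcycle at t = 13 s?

On each constant-a segment, Δv = aΔt and Δx = v₀Δt + ½aΔt²; chain segment to segment.
0–3 s: v starts -6 m/s; Δx = -6·3 + ½·2·3² = -9 m; v ends 0 m/s.
3–9 s: v starts 0 m/s; Δx = 0·6 + ½·8·6² = 144 m; v ends 48 m/s.
9–12 s: v starts 48 m/s; Δx = 48·3 + ½·-7·3² = 112.5 m; v ends 27 m/s.
12–13 s: v starts 27 m/s; Δx = 27·1 + ½·-12·1² = 21 m; v ends 15 m/s.
x(13) = 3 + Σ Δx = 271.5 m.

271.5 m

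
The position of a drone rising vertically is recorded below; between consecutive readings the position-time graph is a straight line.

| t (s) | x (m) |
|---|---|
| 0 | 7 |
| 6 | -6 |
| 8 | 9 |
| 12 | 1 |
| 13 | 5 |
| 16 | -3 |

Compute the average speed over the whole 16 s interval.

Average speed = (total path length)/(elapsed time); on a piecewise-linear x-t graph the path length is Σ|Δx|.
0–6 s: |Δx| = |-6 − 7| = 13 m
6–8 s: |Δx| = |9 − -6| = 15 m
8–12 s: |Δx| = |1 − 9| = 8 m
12–13 s: |Δx| = |5 − 1| = 4 m
13–16 s: |Δx| = |-3 − 5| = 8 m
Total path = 48 m; average speed = 48/16 = 3 m/s.

3 m/s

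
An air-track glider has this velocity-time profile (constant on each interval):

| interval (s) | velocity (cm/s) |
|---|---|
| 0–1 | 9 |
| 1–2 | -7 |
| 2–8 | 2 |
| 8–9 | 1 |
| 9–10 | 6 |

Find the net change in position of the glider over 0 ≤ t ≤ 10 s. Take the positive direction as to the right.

21 cm

Displacement is the signed area under the v-t curve.
0–1 s: 9 × 1 = 9 cm
1–2 s: -7 × 1 = -7 cm
2–8 s: 2 × 6 = 12 cm
8–9 s: 1 × 1 = 1 cm
9–10 s: 6 × 1 = 6 cm
Net displacement = 21 cm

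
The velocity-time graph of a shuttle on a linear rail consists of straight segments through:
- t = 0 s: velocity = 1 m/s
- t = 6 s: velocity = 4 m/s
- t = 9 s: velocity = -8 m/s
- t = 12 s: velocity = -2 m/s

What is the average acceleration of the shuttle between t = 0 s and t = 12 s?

Average acceleration = Δv/Δt = (-2 − 1)/(12 − 0) = -0.25 m/s².

-0.25 m/s²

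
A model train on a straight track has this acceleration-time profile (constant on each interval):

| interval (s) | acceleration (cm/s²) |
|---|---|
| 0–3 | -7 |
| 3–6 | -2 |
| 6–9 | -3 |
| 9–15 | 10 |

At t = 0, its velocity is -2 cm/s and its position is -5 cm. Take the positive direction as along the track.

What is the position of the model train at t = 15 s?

On each constant-a segment, Δv = aΔt and Δx = v₀Δt + ½aΔt²; chain segment to segment.
0–3 s: v starts -2 cm/s; Δx = -2·3 + ½·-7·3² = -37.5 cm; v ends -23 cm/s.
3–6 s: v starts -23 cm/s; Δx = -23·3 + ½·-2·3² = -78 cm; v ends -29 cm/s.
6–9 s: v starts -29 cm/s; Δx = -29·3 + ½·-3·3² = -100.5 cm; v ends -38 cm/s.
9–15 s: v starts -38 cm/s; Δx = -38·6 + ½·10·6² = -48 cm; v ends 22 cm/s.
x(15) = -5 + Σ Δx = -269 cm.

-269 cm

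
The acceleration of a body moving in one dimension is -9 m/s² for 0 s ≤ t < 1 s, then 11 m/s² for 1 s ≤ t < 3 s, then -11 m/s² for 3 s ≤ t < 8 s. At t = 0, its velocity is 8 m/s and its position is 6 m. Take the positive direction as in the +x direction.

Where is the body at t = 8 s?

-3 m

On each constant-a segment, Δv = aΔt and Δx = v₀Δt + ½aΔt²; chain segment to segment.
0–1 s: v starts 8 m/s; Δx = 8·1 + ½·-9·1² = 3.5 m; v ends -1 m/s.
1–3 s: v starts -1 m/s; Δx = -1·2 + ½·11·2² = 20 m; v ends 21 m/s.
3–8 s: v starts 21 m/s; Δx = 21·5 + ½·-11·5² = -32.5 m; v ends -34 m/s.
x(8) = 6 + Σ Δx = -3 m.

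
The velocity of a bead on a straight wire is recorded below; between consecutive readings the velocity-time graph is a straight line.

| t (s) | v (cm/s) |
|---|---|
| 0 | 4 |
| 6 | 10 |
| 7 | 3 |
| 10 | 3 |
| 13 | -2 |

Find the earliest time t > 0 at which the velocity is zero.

v changes sign on 10–13 s (from 3 to -2); the graph is linear there, so v = 0 at t = 10 + (-3)·(13 − 10)/(-2 − 3) = 11.8 s.

t = 11.8 s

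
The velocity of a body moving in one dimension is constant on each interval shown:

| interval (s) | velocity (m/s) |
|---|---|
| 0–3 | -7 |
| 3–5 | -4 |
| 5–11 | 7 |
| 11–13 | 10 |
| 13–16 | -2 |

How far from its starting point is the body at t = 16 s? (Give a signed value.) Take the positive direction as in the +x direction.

Net displacement equals the area under the velocity-time graph (areas below the axis count negative).
0–3 s: -7 × 3 = -21 m
3–5 s: -4 × 2 = -8 m
5–11 s: 7 × 6 = 42 m
11–13 s: 10 × 2 = 20 m
13–16 s: -2 × 3 = -6 m
Net displacement = 27 m

27 m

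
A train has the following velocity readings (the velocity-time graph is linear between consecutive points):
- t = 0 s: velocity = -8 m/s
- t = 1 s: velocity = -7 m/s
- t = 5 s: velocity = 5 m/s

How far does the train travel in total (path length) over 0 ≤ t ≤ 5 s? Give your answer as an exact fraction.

119/6 m

Total distance travelled is ∫|v| dt — sum the magnitudes of each area piece.
0–1 s: |½(-8 + -7)(1)| = 7.5 m
1–5 s: v = 0 at t = 10/3 s; triangle areas 49/6 + 25/6 = 37/3 m
Total distance = 119/6 m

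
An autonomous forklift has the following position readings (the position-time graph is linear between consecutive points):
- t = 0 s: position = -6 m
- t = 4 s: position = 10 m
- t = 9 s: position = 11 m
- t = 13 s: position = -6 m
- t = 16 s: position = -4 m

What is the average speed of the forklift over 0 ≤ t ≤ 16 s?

Average speed = (total path length)/(elapsed time); on a piecewise-linear x-t graph the path length is Σ|Δx|.
0–4 s: |Δx| = |10 − -6| = 16 m
4–9 s: |Δx| = |11 − 10| = 1 m
9–13 s: |Δx| = |-6 − 11| = 17 m
13–16 s: |Δx| = |-4 − -6| = 2 m
Total path = 36 m; average speed = 36/16 = 2.25 m/s.

2.25 m/s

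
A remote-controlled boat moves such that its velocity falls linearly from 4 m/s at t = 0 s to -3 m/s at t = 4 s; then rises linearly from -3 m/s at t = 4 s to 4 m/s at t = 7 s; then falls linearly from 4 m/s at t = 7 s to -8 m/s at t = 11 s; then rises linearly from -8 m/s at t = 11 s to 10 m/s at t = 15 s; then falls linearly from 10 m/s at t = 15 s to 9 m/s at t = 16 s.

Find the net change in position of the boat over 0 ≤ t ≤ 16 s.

9 m

Net displacement equals the area under the velocity-time graph (areas below the axis count negative).
0–4 s: ½(4 + -3)(4) = 2 m
4–7 s: ½(-3 + 4)(3) = 1.5 m
7–11 s: ½(4 + -8)(4) = -8 m
11–15 s: ½(-8 + 10)(4) = 4 m
15–16 s: ½(10 + 9)(1) = 9.5 m
Net displacement = 9 m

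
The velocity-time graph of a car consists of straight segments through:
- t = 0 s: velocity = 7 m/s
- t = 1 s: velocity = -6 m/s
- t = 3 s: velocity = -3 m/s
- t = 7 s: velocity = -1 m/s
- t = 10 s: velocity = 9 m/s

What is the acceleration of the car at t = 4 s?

Acceleration is the slope of the v-t graph on 3–7 s: (-1 − -3)/(7 − 3) = 0.5 m/s².

0.5 m/s²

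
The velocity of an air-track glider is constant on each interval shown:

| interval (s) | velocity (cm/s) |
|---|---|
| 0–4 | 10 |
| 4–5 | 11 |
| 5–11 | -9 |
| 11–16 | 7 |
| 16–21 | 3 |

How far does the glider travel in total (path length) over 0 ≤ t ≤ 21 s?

155 cm

Distance (not displacement) is the total path length: add the absolute areas under v-t.
0–4 s: |10| × 4 = 40 cm
4–5 s: |11| × 1 = 11 cm
5–11 s: |-9| × 6 = 54 cm
11–16 s: |7| × 5 = 35 cm
16–21 s: |3| × 5 = 15 cm
Total distance = 155 cm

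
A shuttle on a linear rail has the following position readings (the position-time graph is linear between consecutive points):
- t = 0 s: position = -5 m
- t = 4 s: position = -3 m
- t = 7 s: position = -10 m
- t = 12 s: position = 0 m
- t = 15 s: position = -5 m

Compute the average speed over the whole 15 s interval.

Average speed = (total path length)/(elapsed time); on a piecewise-linear x-t graph the path length is Σ|Δx|.
0–4 s: |Δx| = |-3 − -5| = 2 m
4–7 s: |Δx| = |-10 − -3| = 7 m
7–12 s: |Δx| = |0 − -10| = 10 m
12–15 s: |Δx| = |-5 − 0| = 5 m
Total path = 24 m; average speed = 24/15 = 1.6 m/s.

1.6 m/s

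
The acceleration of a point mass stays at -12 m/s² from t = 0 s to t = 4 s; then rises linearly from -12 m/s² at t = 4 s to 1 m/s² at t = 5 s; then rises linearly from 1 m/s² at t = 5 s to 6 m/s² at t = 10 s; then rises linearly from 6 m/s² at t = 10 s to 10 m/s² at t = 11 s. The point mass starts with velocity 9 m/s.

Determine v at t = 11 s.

Δv equals the area under the a-t graph; then v = v₀ + Δv.
0–4 s: -12 × 4 = -48 m/s
4–5 s: ½(-12 + 1)(1) = -5.5 m/s
5–10 s: ½(1 + 6)(5) = 17.5 m/s
10–11 s: ½(6 + 10)(1) = 8 m/s
Δv = -28 m/s, so v(11) = 9 + (-28) = -19 m/s.

-19 m/s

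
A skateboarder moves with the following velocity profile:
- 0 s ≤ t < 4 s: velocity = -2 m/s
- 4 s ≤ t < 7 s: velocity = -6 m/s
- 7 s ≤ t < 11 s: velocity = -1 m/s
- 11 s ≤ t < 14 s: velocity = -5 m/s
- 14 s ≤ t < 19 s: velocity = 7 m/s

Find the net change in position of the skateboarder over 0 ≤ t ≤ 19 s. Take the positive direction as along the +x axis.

Net displacement equals the area under the velocity-time graph (areas below the axis count negative).
0–4 s: -2 × 4 = -8 m
4–7 s: -6 × 3 = -18 m
7–11 s: -1 × 4 = -4 m
11–14 s: -5 × 3 = -15 m
14–19 s: 7 × 5 = 35 m
Net displacement = -10 m

-10 m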